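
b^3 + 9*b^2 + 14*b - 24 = (b - 1)*(b + 4)*(b + 6)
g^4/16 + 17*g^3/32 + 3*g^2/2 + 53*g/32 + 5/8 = (g/4 + 1/4)*(g/4 + 1)*(g + 1)*(g + 5/2)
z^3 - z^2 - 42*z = z*(z - 7)*(z + 6)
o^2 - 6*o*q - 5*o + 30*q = (o - 5)*(o - 6*q)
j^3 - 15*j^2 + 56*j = j*(j - 8)*(j - 7)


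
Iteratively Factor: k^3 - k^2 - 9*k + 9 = (k - 1)*(k^2 - 9) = (k - 3)*(k - 1)*(k + 3)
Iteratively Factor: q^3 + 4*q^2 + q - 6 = (q + 3)*(q^2 + q - 2) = (q - 1)*(q + 3)*(q + 2)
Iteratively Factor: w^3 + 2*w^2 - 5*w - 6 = (w + 1)*(w^2 + w - 6) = (w - 2)*(w + 1)*(w + 3)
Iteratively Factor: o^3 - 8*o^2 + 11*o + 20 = (o - 5)*(o^2 - 3*o - 4) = (o - 5)*(o + 1)*(o - 4)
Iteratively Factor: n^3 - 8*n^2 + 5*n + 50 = (n + 2)*(n^2 - 10*n + 25) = (n - 5)*(n + 2)*(n - 5)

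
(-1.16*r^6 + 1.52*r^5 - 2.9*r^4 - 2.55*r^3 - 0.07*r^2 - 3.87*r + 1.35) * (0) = 0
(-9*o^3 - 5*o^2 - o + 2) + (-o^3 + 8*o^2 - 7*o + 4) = -10*o^3 + 3*o^2 - 8*o + 6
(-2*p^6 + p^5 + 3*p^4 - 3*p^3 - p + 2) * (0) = 0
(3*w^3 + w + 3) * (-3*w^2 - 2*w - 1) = -9*w^5 - 6*w^4 - 6*w^3 - 11*w^2 - 7*w - 3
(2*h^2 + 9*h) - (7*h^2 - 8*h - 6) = -5*h^2 + 17*h + 6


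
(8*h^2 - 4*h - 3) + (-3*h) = 8*h^2 - 7*h - 3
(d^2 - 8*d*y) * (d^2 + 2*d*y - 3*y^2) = d^4 - 6*d^3*y - 19*d^2*y^2 + 24*d*y^3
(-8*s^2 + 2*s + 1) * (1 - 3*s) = 24*s^3 - 14*s^2 - s + 1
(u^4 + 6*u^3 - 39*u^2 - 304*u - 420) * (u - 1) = u^5 + 5*u^4 - 45*u^3 - 265*u^2 - 116*u + 420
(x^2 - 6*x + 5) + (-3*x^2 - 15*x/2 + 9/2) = -2*x^2 - 27*x/2 + 19/2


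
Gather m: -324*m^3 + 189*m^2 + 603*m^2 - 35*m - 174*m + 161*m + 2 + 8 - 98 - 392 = -324*m^3 + 792*m^2 - 48*m - 480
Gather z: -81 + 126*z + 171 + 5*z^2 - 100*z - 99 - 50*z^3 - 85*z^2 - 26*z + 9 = -50*z^3 - 80*z^2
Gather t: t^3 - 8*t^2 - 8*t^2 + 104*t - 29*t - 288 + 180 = t^3 - 16*t^2 + 75*t - 108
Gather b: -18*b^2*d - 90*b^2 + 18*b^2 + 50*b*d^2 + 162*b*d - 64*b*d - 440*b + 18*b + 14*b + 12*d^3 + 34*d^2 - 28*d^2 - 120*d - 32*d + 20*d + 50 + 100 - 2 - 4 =b^2*(-18*d - 72) + b*(50*d^2 + 98*d - 408) + 12*d^3 + 6*d^2 - 132*d + 144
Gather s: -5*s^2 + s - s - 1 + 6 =5 - 5*s^2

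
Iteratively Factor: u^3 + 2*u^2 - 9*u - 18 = (u + 2)*(u^2 - 9) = (u - 3)*(u + 2)*(u + 3)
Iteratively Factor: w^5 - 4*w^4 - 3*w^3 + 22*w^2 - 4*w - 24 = (w - 2)*(w^4 - 2*w^3 - 7*w^2 + 8*w + 12) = (w - 3)*(w - 2)*(w^3 + w^2 - 4*w - 4) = (w - 3)*(w - 2)^2*(w^2 + 3*w + 2) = (w - 3)*(w - 2)^2*(w + 1)*(w + 2)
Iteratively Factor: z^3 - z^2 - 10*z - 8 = (z + 2)*(z^2 - 3*z - 4) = (z - 4)*(z + 2)*(z + 1)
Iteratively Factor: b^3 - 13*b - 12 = (b + 1)*(b^2 - b - 12) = (b + 1)*(b + 3)*(b - 4)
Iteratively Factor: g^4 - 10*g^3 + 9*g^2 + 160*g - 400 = (g + 4)*(g^3 - 14*g^2 + 65*g - 100) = (g - 5)*(g + 4)*(g^2 - 9*g + 20) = (g - 5)^2*(g + 4)*(g - 4)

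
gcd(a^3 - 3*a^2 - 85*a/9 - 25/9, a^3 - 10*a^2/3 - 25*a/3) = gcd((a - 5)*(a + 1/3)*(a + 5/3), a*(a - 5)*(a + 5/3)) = a^2 - 10*a/3 - 25/3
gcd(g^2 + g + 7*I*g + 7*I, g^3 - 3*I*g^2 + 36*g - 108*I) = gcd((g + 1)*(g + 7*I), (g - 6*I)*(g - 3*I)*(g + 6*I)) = 1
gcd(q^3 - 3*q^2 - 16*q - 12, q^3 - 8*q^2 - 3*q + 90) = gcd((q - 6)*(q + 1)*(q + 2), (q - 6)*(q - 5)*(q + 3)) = q - 6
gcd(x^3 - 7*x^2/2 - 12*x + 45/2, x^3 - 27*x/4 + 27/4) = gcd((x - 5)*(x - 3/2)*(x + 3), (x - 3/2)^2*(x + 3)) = x^2 + 3*x/2 - 9/2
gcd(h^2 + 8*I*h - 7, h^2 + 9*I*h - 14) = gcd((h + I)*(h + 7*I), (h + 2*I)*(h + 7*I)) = h + 7*I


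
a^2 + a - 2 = (a - 1)*(a + 2)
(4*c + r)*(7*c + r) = 28*c^2 + 11*c*r + r^2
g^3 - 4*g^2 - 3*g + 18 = (g - 3)^2*(g + 2)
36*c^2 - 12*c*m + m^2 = (-6*c + m)^2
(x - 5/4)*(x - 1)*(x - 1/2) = x^3 - 11*x^2/4 + 19*x/8 - 5/8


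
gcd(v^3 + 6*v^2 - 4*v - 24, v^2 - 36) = v + 6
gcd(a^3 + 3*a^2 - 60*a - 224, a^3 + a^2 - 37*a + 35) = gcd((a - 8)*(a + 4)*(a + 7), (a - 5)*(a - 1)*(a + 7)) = a + 7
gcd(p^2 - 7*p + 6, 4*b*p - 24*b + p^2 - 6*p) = p - 6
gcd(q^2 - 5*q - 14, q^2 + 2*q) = q + 2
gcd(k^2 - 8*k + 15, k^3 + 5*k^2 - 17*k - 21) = k - 3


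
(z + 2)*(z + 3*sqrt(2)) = z^2 + 2*z + 3*sqrt(2)*z + 6*sqrt(2)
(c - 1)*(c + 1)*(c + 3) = c^3 + 3*c^2 - c - 3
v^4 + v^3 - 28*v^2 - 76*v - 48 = (v - 6)*(v + 1)*(v + 2)*(v + 4)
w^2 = w^2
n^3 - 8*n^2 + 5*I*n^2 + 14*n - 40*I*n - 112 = (n - 8)*(n - 2*I)*(n + 7*I)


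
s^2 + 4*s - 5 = (s - 1)*(s + 5)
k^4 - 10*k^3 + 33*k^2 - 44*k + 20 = (k - 5)*(k - 2)^2*(k - 1)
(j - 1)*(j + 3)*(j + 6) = j^3 + 8*j^2 + 9*j - 18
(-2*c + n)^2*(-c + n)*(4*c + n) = -16*c^4 + 28*c^3*n - 12*c^2*n^2 - c*n^3 + n^4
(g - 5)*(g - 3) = g^2 - 8*g + 15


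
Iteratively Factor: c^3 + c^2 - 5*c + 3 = (c - 1)*(c^2 + 2*c - 3) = (c - 1)*(c + 3)*(c - 1)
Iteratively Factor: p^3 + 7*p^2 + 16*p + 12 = (p + 2)*(p^2 + 5*p + 6) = (p + 2)*(p + 3)*(p + 2)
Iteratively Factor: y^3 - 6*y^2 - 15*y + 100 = (y + 4)*(y^2 - 10*y + 25) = (y - 5)*(y + 4)*(y - 5)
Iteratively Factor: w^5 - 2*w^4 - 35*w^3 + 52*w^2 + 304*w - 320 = (w - 1)*(w^4 - w^3 - 36*w^2 + 16*w + 320) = (w - 1)*(w + 4)*(w^3 - 5*w^2 - 16*w + 80) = (w - 5)*(w - 1)*(w + 4)*(w^2 - 16) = (w - 5)*(w - 4)*(w - 1)*(w + 4)*(w + 4)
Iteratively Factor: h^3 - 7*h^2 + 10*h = (h - 2)*(h^2 - 5*h) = (h - 5)*(h - 2)*(h)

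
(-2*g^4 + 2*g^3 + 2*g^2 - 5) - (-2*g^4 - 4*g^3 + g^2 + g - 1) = 6*g^3 + g^2 - g - 4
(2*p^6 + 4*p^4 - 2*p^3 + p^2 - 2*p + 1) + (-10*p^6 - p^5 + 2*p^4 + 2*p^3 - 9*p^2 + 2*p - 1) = -8*p^6 - p^5 + 6*p^4 - 8*p^2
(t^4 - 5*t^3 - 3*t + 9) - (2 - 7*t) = t^4 - 5*t^3 + 4*t + 7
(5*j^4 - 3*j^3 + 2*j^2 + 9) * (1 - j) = -5*j^5 + 8*j^4 - 5*j^3 + 2*j^2 - 9*j + 9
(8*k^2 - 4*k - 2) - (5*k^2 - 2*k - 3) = 3*k^2 - 2*k + 1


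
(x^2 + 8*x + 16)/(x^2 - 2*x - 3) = (x^2 + 8*x + 16)/(x^2 - 2*x - 3)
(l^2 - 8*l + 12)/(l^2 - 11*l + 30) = (l - 2)/(l - 5)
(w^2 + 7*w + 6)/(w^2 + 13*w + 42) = (w + 1)/(w + 7)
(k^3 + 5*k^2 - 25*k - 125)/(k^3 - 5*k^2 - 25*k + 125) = (k + 5)/(k - 5)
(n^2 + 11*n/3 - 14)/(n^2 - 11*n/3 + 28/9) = 3*(n + 6)/(3*n - 4)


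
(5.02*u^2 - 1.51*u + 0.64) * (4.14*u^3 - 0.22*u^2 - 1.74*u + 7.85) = 20.7828*u^5 - 7.3558*u^4 - 5.753*u^3 + 41.8936*u^2 - 12.9671*u + 5.024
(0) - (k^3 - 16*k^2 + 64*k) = -k^3 + 16*k^2 - 64*k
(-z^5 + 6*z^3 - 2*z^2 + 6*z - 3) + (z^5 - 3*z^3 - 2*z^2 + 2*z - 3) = 3*z^3 - 4*z^2 + 8*z - 6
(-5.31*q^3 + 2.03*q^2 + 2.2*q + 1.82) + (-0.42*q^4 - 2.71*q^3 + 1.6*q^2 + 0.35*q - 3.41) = -0.42*q^4 - 8.02*q^3 + 3.63*q^2 + 2.55*q - 1.59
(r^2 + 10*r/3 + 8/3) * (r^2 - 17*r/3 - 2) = r^4 - 7*r^3/3 - 164*r^2/9 - 196*r/9 - 16/3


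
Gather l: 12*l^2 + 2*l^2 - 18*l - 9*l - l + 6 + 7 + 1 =14*l^2 - 28*l + 14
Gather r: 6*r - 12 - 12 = 6*r - 24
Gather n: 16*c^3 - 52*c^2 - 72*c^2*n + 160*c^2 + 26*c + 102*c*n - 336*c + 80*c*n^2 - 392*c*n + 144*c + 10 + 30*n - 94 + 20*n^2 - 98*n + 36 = 16*c^3 + 108*c^2 - 166*c + n^2*(80*c + 20) + n*(-72*c^2 - 290*c - 68) - 48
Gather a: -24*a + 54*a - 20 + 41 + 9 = 30*a + 30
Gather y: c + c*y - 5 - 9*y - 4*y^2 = c - 4*y^2 + y*(c - 9) - 5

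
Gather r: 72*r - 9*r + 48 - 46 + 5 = 63*r + 7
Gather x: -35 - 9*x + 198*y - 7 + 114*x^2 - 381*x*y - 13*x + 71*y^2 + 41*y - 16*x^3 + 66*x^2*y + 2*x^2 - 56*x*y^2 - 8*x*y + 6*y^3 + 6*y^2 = -16*x^3 + x^2*(66*y + 116) + x*(-56*y^2 - 389*y - 22) + 6*y^3 + 77*y^2 + 239*y - 42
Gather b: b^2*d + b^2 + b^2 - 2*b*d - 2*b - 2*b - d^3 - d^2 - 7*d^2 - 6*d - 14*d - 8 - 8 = b^2*(d + 2) + b*(-2*d - 4) - d^3 - 8*d^2 - 20*d - 16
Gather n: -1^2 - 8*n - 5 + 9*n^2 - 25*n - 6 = 9*n^2 - 33*n - 12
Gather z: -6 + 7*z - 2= 7*z - 8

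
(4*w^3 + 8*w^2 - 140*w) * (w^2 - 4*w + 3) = 4*w^5 - 8*w^4 - 160*w^3 + 584*w^2 - 420*w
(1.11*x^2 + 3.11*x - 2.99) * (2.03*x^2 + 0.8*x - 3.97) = 2.2533*x^4 + 7.2013*x^3 - 7.9884*x^2 - 14.7387*x + 11.8703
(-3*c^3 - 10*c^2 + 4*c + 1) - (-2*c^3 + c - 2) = -c^3 - 10*c^2 + 3*c + 3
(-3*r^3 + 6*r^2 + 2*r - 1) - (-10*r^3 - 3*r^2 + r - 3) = 7*r^3 + 9*r^2 + r + 2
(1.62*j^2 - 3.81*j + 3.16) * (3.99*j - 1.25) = 6.4638*j^3 - 17.2269*j^2 + 17.3709*j - 3.95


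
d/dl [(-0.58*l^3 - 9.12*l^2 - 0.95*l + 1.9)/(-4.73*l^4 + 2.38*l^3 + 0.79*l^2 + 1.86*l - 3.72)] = l*(-2.7434*l^5 - 86.2752*l^4 + 7.76689999999999*l^3 + 38.3124*l^2 - 23.3059*l + 64.8508)/(22.3729*l^8 - 22.5148*l^7 - 1.809*l^6 - 13.8352*l^5 + 44.6689*l^4 - 14.7684*l^3 - 2.418*l^2 - 13.8384*l + 13.8384)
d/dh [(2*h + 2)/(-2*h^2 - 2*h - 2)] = (-h^2 - h + (h + 1)*(2*h + 1) - 1)/(h^2 + h + 1)^2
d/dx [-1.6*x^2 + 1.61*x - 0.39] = 1.61 - 3.2*x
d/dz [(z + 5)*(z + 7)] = 2*z + 12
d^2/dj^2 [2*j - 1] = 0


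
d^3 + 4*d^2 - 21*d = d*(d - 3)*(d + 7)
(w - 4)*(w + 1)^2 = w^3 - 2*w^2 - 7*w - 4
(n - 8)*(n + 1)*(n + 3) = n^3 - 4*n^2 - 29*n - 24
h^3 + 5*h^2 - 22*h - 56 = (h - 4)*(h + 2)*(h + 7)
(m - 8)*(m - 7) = m^2 - 15*m + 56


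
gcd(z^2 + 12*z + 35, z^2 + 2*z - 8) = 1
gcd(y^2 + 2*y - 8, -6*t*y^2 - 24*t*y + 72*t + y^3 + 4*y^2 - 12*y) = y - 2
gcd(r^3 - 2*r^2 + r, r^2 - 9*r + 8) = r - 1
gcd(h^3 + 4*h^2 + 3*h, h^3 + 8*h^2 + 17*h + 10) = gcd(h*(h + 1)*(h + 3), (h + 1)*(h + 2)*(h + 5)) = h + 1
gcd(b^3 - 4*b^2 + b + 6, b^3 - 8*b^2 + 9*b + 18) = b^2 - 2*b - 3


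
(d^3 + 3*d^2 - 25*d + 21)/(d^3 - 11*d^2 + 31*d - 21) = (d + 7)/(d - 7)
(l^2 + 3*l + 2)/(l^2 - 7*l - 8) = (l + 2)/(l - 8)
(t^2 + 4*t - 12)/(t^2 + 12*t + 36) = (t - 2)/(t + 6)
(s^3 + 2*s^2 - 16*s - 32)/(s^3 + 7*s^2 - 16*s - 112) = (s + 2)/(s + 7)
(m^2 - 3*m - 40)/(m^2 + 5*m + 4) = (m^2 - 3*m - 40)/(m^2 + 5*m + 4)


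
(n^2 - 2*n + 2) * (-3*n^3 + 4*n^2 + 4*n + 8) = -3*n^5 + 10*n^4 - 10*n^3 + 8*n^2 - 8*n + 16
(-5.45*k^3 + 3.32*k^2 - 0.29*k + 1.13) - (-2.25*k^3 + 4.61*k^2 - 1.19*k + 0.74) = -3.2*k^3 - 1.29*k^2 + 0.9*k + 0.39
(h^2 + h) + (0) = h^2 + h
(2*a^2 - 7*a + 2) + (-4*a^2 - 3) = -2*a^2 - 7*a - 1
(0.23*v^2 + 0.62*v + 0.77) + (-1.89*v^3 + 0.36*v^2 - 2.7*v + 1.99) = -1.89*v^3 + 0.59*v^2 - 2.08*v + 2.76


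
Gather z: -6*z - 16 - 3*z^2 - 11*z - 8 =-3*z^2 - 17*z - 24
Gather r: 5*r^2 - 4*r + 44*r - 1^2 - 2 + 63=5*r^2 + 40*r + 60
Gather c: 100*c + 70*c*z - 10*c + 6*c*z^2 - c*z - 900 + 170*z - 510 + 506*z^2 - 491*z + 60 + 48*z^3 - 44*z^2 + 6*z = c*(6*z^2 + 69*z + 90) + 48*z^3 + 462*z^2 - 315*z - 1350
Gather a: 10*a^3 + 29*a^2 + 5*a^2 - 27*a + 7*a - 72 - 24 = 10*a^3 + 34*a^2 - 20*a - 96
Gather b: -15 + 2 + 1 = -12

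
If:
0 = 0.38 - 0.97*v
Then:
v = 0.39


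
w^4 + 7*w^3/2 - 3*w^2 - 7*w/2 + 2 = (w - 1)*(w - 1/2)*(w + 1)*(w + 4)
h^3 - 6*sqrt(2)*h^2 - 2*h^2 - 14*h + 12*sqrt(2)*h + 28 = (h - 2)*(h - 7*sqrt(2))*(h + sqrt(2))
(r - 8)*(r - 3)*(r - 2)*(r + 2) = r^4 - 11*r^3 + 20*r^2 + 44*r - 96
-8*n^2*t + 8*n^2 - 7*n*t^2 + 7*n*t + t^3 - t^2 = (-8*n + t)*(n + t)*(t - 1)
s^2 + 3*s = s*(s + 3)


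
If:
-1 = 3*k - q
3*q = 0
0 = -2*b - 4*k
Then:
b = 2/3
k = -1/3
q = 0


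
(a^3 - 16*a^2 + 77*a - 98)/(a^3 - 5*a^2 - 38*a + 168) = (a^2 - 9*a + 14)/(a^2 + 2*a - 24)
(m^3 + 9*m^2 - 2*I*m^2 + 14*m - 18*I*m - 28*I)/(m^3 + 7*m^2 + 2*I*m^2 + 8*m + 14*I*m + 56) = (m + 2)/(m + 4*I)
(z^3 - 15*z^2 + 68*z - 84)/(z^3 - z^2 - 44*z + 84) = (z - 7)/(z + 7)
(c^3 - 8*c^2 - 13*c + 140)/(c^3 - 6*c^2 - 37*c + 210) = (c + 4)/(c + 6)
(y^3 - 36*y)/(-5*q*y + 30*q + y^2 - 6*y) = y*(y + 6)/(-5*q + y)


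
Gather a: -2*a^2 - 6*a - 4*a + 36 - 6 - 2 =-2*a^2 - 10*a + 28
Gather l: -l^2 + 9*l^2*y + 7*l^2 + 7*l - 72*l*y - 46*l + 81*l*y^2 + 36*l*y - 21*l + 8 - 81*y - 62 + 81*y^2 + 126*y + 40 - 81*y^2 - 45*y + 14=l^2*(9*y + 6) + l*(81*y^2 - 36*y - 60)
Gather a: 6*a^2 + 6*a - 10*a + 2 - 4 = 6*a^2 - 4*a - 2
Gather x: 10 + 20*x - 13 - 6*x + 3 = 14*x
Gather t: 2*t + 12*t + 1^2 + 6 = 14*t + 7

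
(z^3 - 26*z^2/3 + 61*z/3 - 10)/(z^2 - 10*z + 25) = (z^2 - 11*z/3 + 2)/(z - 5)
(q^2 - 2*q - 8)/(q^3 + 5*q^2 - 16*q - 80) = (q + 2)/(q^2 + 9*q + 20)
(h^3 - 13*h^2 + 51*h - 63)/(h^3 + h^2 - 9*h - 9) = (h^2 - 10*h + 21)/(h^2 + 4*h + 3)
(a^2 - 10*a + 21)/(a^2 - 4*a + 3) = (a - 7)/(a - 1)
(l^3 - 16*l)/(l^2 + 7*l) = (l^2 - 16)/(l + 7)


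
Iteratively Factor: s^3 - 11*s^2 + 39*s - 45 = (s - 3)*(s^2 - 8*s + 15) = (s - 5)*(s - 3)*(s - 3)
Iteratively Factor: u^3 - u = (u)*(u^2 - 1) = u*(u - 1)*(u + 1)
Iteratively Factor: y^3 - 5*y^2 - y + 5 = (y - 1)*(y^2 - 4*y - 5) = (y - 5)*(y - 1)*(y + 1)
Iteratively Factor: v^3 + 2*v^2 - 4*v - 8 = (v + 2)*(v^2 - 4) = (v + 2)^2*(v - 2)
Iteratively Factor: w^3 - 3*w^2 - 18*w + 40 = (w - 5)*(w^2 + 2*w - 8) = (w - 5)*(w - 2)*(w + 4)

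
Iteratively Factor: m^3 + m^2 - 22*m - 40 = (m - 5)*(m^2 + 6*m + 8) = (m - 5)*(m + 4)*(m + 2)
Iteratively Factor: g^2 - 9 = (g - 3)*(g + 3)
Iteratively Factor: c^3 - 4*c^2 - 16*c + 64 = (c - 4)*(c^2 - 16) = (c - 4)*(c + 4)*(c - 4)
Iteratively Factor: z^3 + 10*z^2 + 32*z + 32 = (z + 4)*(z^2 + 6*z + 8) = (z + 4)^2*(z + 2)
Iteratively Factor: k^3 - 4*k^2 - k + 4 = (k - 4)*(k^2 - 1) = (k - 4)*(k - 1)*(k + 1)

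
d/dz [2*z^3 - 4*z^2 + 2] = 2*z*(3*z - 4)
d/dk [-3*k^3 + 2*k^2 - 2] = k*(4 - 9*k)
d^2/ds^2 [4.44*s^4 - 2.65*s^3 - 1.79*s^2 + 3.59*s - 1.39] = 53.28*s^2 - 15.9*s - 3.58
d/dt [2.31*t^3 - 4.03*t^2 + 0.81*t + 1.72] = 6.93*t^2 - 8.06*t + 0.81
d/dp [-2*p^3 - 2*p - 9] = -6*p^2 - 2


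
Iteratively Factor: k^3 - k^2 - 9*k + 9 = (k - 1)*(k^2 - 9) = (k - 3)*(k - 1)*(k + 3)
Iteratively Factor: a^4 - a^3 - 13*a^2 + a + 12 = (a + 1)*(a^3 - 2*a^2 - 11*a + 12) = (a + 1)*(a + 3)*(a^2 - 5*a + 4) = (a - 1)*(a + 1)*(a + 3)*(a - 4)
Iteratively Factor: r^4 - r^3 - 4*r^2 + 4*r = (r + 2)*(r^3 - 3*r^2 + 2*r) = (r - 1)*(r + 2)*(r^2 - 2*r) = r*(r - 1)*(r + 2)*(r - 2)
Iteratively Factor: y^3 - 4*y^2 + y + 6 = (y - 3)*(y^2 - y - 2) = (y - 3)*(y + 1)*(y - 2)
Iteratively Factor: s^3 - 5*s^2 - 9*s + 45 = (s - 5)*(s^2 - 9) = (s - 5)*(s - 3)*(s + 3)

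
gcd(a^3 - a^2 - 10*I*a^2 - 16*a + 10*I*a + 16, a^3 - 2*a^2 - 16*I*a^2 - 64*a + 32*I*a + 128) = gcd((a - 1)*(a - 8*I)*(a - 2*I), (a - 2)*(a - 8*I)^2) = a - 8*I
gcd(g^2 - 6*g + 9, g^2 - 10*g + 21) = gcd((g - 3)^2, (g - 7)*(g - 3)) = g - 3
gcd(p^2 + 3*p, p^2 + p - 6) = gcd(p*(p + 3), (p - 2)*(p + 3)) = p + 3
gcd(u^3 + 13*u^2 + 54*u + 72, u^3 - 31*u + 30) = u + 6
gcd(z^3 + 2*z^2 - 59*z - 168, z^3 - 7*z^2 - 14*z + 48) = z^2 - 5*z - 24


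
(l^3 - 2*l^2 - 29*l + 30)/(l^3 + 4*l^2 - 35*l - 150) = (l - 1)/(l + 5)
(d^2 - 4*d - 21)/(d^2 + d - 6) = (d - 7)/(d - 2)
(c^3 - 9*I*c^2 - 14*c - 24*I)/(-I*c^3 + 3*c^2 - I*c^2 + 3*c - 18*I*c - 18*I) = (I*c^3 + 9*c^2 - 14*I*c + 24)/(c^3 + c^2*(1 + 3*I) + 3*c*(6 + I) + 18)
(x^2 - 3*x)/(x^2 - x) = (x - 3)/(x - 1)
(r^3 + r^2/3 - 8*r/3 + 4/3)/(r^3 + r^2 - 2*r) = (r - 2/3)/r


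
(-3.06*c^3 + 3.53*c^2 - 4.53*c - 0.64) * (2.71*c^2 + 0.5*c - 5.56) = -8.2926*c^5 + 8.0363*c^4 + 6.5023*c^3 - 23.6262*c^2 + 24.8668*c + 3.5584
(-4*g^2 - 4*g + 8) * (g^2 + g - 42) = -4*g^4 - 8*g^3 + 172*g^2 + 176*g - 336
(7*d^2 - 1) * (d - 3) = 7*d^3 - 21*d^2 - d + 3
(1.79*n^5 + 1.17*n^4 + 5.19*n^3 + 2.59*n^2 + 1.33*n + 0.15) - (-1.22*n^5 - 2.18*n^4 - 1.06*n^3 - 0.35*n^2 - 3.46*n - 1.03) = 3.01*n^5 + 3.35*n^4 + 6.25*n^3 + 2.94*n^2 + 4.79*n + 1.18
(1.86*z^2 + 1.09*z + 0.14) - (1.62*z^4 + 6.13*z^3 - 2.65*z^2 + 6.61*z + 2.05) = -1.62*z^4 - 6.13*z^3 + 4.51*z^2 - 5.52*z - 1.91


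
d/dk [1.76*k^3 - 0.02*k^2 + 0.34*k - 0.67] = 5.28*k^2 - 0.04*k + 0.34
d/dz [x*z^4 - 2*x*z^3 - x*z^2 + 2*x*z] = 2*x*(2*z^3 - 3*z^2 - z + 1)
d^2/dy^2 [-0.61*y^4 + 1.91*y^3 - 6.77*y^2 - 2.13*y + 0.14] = -7.32*y^2 + 11.46*y - 13.54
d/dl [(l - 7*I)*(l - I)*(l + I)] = 3*l^2 - 14*I*l + 1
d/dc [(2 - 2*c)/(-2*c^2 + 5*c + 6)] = 2*(-2*c^2 + 4*c - 11)/(4*c^4 - 20*c^3 + c^2 + 60*c + 36)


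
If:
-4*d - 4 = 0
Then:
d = -1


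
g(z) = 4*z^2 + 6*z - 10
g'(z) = 8*z + 6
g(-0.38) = -11.70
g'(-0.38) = 2.96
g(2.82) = 38.73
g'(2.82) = 28.56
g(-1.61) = -9.29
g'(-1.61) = -6.88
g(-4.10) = 32.64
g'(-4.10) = -26.80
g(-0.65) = -12.21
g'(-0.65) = 0.80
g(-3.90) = 27.44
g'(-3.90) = -25.20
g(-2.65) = 2.19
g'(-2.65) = -15.20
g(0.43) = -6.68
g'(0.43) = 9.44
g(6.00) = 170.00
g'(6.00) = 54.00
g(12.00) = 638.00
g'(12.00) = 102.00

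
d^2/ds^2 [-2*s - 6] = 0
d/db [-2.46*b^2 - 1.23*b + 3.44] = -4.92*b - 1.23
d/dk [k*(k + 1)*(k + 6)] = 3*k^2 + 14*k + 6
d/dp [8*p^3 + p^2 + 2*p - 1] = 24*p^2 + 2*p + 2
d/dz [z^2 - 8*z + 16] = 2*z - 8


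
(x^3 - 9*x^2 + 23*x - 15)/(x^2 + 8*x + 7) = (x^3 - 9*x^2 + 23*x - 15)/(x^2 + 8*x + 7)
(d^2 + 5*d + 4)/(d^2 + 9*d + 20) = (d + 1)/(d + 5)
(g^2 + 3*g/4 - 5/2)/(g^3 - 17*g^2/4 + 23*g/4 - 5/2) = (g + 2)/(g^2 - 3*g + 2)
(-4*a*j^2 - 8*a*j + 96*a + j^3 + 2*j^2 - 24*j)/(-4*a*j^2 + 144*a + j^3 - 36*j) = (j - 4)/(j - 6)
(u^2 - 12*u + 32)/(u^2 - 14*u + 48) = (u - 4)/(u - 6)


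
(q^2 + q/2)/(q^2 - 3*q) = (q + 1/2)/(q - 3)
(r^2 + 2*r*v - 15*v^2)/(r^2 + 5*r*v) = (r - 3*v)/r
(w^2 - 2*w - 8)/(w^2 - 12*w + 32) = (w + 2)/(w - 8)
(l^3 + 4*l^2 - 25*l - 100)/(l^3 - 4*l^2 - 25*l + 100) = (l + 4)/(l - 4)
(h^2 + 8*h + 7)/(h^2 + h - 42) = (h + 1)/(h - 6)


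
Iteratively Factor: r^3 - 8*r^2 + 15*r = (r)*(r^2 - 8*r + 15) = r*(r - 5)*(r - 3)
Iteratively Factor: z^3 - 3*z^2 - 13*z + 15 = (z - 5)*(z^2 + 2*z - 3) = (z - 5)*(z + 3)*(z - 1)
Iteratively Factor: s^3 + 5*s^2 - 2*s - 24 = (s + 4)*(s^2 + s - 6) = (s + 3)*(s + 4)*(s - 2)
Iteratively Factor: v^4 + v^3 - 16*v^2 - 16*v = (v - 4)*(v^3 + 5*v^2 + 4*v) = (v - 4)*(v + 4)*(v^2 + v) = v*(v - 4)*(v + 4)*(v + 1)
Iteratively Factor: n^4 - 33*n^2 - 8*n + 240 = (n - 5)*(n^3 + 5*n^2 - 8*n - 48) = (n - 5)*(n - 3)*(n^2 + 8*n + 16) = (n - 5)*(n - 3)*(n + 4)*(n + 4)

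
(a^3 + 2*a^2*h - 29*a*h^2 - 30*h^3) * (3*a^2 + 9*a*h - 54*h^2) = 3*a^5 + 15*a^4*h - 123*a^3*h^2 - 459*a^2*h^3 + 1296*a*h^4 + 1620*h^5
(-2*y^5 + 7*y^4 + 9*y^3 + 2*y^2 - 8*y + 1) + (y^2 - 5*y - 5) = -2*y^5 + 7*y^4 + 9*y^3 + 3*y^2 - 13*y - 4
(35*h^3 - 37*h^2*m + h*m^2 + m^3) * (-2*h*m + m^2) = -70*h^4*m + 109*h^3*m^2 - 39*h^2*m^3 - h*m^4 + m^5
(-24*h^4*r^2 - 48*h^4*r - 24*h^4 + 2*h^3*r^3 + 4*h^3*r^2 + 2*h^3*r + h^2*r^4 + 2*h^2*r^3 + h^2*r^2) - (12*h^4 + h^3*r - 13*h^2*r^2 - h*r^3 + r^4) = -24*h^4*r^2 - 48*h^4*r - 36*h^4 + 2*h^3*r^3 + 4*h^3*r^2 + h^3*r + h^2*r^4 + 2*h^2*r^3 + 14*h^2*r^2 + h*r^3 - r^4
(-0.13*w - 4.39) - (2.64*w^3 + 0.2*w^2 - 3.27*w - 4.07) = -2.64*w^3 - 0.2*w^2 + 3.14*w - 0.319999999999999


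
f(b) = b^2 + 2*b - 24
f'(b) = 2*b + 2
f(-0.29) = -24.50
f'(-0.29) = 1.42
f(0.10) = -23.79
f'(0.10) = 2.20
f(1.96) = -16.24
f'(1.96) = 5.92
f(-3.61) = -18.19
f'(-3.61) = -5.22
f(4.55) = 5.80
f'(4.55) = 11.10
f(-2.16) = -23.65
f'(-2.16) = -2.32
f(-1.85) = -24.28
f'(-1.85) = -1.70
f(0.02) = -23.96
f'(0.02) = 2.04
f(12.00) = 144.00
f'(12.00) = 26.00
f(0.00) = -24.00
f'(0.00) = 2.00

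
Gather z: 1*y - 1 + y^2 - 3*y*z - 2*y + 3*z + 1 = y^2 - y + z*(3 - 3*y)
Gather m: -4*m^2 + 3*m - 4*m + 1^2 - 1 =-4*m^2 - m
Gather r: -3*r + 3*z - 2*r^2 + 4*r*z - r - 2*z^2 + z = -2*r^2 + r*(4*z - 4) - 2*z^2 + 4*z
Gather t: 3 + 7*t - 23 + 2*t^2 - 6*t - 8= 2*t^2 + t - 28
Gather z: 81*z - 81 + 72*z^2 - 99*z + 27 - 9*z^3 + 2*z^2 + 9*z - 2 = -9*z^3 + 74*z^2 - 9*z - 56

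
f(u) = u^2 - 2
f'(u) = 2*u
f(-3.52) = 10.39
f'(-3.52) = -7.04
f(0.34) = -1.88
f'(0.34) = 0.68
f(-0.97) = -1.06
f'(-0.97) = -1.94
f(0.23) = -1.95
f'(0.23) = 0.46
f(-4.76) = 20.66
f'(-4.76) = -9.52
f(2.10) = 2.41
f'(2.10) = 4.20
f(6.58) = 41.30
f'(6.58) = 13.16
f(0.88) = -1.23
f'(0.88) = 1.76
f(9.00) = 79.00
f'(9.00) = 18.00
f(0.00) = -2.00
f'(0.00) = 0.00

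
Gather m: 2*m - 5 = 2*m - 5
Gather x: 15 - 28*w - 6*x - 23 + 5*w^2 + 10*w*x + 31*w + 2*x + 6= 5*w^2 + 3*w + x*(10*w - 4) - 2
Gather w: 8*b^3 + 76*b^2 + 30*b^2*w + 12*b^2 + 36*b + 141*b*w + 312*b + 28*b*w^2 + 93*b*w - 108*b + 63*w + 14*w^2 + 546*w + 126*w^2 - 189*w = 8*b^3 + 88*b^2 + 240*b + w^2*(28*b + 140) + w*(30*b^2 + 234*b + 420)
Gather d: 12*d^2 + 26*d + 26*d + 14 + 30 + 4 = 12*d^2 + 52*d + 48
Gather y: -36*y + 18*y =-18*y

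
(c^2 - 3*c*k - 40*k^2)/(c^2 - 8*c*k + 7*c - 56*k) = (c + 5*k)/(c + 7)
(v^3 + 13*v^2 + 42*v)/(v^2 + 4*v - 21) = v*(v + 6)/(v - 3)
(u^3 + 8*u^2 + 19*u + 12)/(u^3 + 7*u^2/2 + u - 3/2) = 2*(u + 4)/(2*u - 1)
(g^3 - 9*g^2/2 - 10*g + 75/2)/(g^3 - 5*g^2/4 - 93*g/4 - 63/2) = 2*(2*g^2 - 15*g + 25)/(4*g^2 - 17*g - 42)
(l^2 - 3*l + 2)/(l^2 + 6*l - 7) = (l - 2)/(l + 7)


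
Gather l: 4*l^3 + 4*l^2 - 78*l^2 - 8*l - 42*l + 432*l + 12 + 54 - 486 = 4*l^3 - 74*l^2 + 382*l - 420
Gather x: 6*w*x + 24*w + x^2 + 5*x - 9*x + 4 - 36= 24*w + x^2 + x*(6*w - 4) - 32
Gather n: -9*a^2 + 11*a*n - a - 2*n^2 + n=-9*a^2 - a - 2*n^2 + n*(11*a + 1)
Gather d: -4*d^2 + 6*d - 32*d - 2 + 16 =-4*d^2 - 26*d + 14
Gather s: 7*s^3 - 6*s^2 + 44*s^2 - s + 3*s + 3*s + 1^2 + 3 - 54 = 7*s^3 + 38*s^2 + 5*s - 50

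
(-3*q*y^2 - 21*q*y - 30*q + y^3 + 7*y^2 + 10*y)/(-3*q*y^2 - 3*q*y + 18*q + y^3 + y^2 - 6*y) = (y^2 + 7*y + 10)/(y^2 + y - 6)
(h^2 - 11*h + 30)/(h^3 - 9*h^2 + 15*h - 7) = (h^2 - 11*h + 30)/(h^3 - 9*h^2 + 15*h - 7)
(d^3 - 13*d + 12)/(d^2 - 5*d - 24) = (-d^3 + 13*d - 12)/(-d^2 + 5*d + 24)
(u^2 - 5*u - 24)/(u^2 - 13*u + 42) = (u^2 - 5*u - 24)/(u^2 - 13*u + 42)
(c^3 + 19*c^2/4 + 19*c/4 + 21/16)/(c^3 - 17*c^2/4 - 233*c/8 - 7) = (8*c^2 + 10*c + 3)/(2*(4*c^2 - 31*c - 8))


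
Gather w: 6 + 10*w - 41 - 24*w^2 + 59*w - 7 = -24*w^2 + 69*w - 42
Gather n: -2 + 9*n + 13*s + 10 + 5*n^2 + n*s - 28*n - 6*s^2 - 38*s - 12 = 5*n^2 + n*(s - 19) - 6*s^2 - 25*s - 4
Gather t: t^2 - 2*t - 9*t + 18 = t^2 - 11*t + 18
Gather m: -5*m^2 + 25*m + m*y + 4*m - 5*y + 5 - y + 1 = -5*m^2 + m*(y + 29) - 6*y + 6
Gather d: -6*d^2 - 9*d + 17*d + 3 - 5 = -6*d^2 + 8*d - 2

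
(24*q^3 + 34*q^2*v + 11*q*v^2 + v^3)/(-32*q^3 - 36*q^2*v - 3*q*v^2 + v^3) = (-6*q - v)/(8*q - v)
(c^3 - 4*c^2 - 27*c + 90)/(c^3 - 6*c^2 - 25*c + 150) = (c - 3)/(c - 5)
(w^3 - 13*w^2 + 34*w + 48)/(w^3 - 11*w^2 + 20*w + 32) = (w - 6)/(w - 4)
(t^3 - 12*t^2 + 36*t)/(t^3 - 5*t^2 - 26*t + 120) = t*(t - 6)/(t^2 + t - 20)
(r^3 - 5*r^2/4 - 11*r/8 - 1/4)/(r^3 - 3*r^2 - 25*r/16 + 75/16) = 2*(8*r^3 - 10*r^2 - 11*r - 2)/(16*r^3 - 48*r^2 - 25*r + 75)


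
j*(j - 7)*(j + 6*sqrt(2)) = j^3 - 7*j^2 + 6*sqrt(2)*j^2 - 42*sqrt(2)*j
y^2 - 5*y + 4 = (y - 4)*(y - 1)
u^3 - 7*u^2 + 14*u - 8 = (u - 4)*(u - 2)*(u - 1)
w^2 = w^2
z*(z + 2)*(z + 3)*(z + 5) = z^4 + 10*z^3 + 31*z^2 + 30*z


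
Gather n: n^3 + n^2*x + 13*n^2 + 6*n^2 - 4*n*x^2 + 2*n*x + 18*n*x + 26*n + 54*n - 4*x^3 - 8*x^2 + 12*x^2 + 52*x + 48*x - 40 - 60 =n^3 + n^2*(x + 19) + n*(-4*x^2 + 20*x + 80) - 4*x^3 + 4*x^2 + 100*x - 100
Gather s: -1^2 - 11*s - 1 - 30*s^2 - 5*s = -30*s^2 - 16*s - 2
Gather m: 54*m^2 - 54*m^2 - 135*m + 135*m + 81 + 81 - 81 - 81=0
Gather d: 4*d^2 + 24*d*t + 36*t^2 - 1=4*d^2 + 24*d*t + 36*t^2 - 1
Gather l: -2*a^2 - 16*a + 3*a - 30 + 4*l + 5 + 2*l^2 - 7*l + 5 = -2*a^2 - 13*a + 2*l^2 - 3*l - 20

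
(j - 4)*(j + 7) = j^2 + 3*j - 28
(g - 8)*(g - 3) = g^2 - 11*g + 24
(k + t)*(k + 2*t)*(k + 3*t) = k^3 + 6*k^2*t + 11*k*t^2 + 6*t^3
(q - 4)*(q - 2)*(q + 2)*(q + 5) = q^4 + q^3 - 24*q^2 - 4*q + 80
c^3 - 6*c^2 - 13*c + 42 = (c - 7)*(c - 2)*(c + 3)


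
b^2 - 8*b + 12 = (b - 6)*(b - 2)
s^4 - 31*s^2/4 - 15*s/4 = s*(s - 3)*(s + 1/2)*(s + 5/2)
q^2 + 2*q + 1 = (q + 1)^2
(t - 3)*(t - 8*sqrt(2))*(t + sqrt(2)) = t^3 - 7*sqrt(2)*t^2 - 3*t^2 - 16*t + 21*sqrt(2)*t + 48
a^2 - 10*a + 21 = (a - 7)*(a - 3)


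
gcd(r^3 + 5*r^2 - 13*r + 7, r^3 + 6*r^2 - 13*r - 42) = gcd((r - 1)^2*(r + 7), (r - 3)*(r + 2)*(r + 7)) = r + 7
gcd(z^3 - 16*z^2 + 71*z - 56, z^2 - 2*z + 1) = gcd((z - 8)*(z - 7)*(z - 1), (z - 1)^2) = z - 1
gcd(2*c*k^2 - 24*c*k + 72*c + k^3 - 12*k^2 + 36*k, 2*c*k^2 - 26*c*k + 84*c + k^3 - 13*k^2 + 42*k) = 2*c*k - 12*c + k^2 - 6*k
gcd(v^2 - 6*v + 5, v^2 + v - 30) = v - 5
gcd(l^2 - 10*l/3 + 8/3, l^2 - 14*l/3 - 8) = 1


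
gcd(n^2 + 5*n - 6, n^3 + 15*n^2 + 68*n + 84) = n + 6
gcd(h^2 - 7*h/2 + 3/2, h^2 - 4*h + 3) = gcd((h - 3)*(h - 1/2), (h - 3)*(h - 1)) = h - 3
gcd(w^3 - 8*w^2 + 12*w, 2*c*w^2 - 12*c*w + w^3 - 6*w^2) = w^2 - 6*w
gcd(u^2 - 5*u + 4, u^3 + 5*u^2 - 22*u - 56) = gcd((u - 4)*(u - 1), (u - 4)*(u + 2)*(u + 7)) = u - 4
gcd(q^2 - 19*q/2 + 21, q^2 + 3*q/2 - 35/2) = q - 7/2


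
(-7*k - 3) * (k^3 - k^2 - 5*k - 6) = -7*k^4 + 4*k^3 + 38*k^2 + 57*k + 18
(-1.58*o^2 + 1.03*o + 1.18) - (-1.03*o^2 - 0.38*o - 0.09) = -0.55*o^2 + 1.41*o + 1.27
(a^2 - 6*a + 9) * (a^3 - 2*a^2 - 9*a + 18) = a^5 - 8*a^4 + 12*a^3 + 54*a^2 - 189*a + 162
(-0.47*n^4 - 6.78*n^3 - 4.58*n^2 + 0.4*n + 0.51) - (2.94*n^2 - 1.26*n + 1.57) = -0.47*n^4 - 6.78*n^3 - 7.52*n^2 + 1.66*n - 1.06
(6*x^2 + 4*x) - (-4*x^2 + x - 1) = 10*x^2 + 3*x + 1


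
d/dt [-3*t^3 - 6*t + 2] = -9*t^2 - 6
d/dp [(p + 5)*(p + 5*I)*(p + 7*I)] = 3*p^2 + p*(10 + 24*I) - 35 + 60*I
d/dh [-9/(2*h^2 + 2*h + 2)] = 9*(2*h + 1)/(2*(h^2 + h + 1)^2)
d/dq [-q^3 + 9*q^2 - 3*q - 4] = -3*q^2 + 18*q - 3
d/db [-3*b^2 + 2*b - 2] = 2 - 6*b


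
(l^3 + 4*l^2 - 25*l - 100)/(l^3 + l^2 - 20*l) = (l^2 - l - 20)/(l*(l - 4))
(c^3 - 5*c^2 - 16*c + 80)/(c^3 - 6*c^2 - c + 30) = (c^2 - 16)/(c^2 - c - 6)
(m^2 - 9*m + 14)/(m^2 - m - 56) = (-m^2 + 9*m - 14)/(-m^2 + m + 56)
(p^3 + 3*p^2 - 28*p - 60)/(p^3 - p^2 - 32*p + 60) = (p + 2)/(p - 2)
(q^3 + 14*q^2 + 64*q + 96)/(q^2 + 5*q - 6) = (q^2 + 8*q + 16)/(q - 1)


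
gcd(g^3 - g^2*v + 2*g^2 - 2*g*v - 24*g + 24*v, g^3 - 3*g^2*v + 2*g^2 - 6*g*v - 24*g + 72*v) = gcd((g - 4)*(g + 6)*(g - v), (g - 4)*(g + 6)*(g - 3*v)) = g^2 + 2*g - 24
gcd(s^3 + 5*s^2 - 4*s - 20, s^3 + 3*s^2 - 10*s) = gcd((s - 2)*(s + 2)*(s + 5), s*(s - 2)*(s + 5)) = s^2 + 3*s - 10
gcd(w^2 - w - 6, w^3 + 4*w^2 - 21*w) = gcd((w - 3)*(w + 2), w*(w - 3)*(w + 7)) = w - 3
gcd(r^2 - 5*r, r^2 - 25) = r - 5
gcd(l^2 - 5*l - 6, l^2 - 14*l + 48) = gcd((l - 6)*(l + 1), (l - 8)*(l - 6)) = l - 6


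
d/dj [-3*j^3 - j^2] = j*(-9*j - 2)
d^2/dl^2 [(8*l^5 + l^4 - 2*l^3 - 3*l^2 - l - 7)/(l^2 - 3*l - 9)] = 2*(24*l^7 - 191*l^6 - 225*l^5 + 3240*l^4 + 6650*l^3 + 222*l^2 - 450*l - 342)/(l^6 - 9*l^5 + 135*l^3 - 729*l - 729)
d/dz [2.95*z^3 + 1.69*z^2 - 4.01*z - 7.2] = 8.85*z^2 + 3.38*z - 4.01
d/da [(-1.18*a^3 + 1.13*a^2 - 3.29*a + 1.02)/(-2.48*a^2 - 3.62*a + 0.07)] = (2.9264*a^4 + 8.5432*a^3 - 12.4976*a^2 + 5.2174*a + 3.4621)/(6.1504*a^4 + 17.9552*a^3 + 12.7572*a^2 - 0.5068*a + 0.0049)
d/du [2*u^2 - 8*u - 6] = 4*u - 8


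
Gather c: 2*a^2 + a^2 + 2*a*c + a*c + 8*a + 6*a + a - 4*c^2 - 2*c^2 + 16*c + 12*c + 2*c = 3*a^2 + 15*a - 6*c^2 + c*(3*a + 30)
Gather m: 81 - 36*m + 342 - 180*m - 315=108 - 216*m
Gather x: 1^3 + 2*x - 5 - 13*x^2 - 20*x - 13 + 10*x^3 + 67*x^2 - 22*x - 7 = 10*x^3 + 54*x^2 - 40*x - 24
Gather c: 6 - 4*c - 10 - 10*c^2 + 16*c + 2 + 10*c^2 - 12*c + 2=0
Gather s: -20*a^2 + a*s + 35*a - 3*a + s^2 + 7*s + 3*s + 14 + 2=-20*a^2 + 32*a + s^2 + s*(a + 10) + 16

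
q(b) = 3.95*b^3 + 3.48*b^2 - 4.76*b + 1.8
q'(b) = 11.85*b^2 + 6.96*b - 4.76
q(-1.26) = 5.42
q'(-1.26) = 5.28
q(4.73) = 475.15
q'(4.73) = 293.28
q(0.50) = 0.78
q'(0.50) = 1.68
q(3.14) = 143.45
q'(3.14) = 133.93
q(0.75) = 1.85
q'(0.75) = 7.13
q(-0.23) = 3.03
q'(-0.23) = -5.73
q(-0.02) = 1.90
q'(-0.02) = -4.89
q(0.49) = 0.77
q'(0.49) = 1.50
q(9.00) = 3120.39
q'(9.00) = 1017.73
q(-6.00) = -697.56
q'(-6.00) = 380.08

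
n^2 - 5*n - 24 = (n - 8)*(n + 3)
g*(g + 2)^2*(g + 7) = g^4 + 11*g^3 + 32*g^2 + 28*g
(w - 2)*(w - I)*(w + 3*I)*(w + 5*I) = w^4 - 2*w^3 + 7*I*w^3 - 7*w^2 - 14*I*w^2 + 14*w + 15*I*w - 30*I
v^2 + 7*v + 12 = (v + 3)*(v + 4)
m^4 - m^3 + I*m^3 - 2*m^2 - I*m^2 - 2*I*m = m*(m - 2)*(m + 1)*(m + I)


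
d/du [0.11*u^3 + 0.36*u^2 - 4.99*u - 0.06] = 0.33*u^2 + 0.72*u - 4.99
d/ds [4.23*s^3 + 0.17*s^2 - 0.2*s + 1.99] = 12.69*s^2 + 0.34*s - 0.2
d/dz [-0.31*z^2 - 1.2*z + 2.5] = -0.62*z - 1.2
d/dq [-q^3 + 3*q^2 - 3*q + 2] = -3*q^2 + 6*q - 3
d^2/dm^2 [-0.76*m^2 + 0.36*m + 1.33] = -1.52000000000000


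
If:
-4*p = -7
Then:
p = 7/4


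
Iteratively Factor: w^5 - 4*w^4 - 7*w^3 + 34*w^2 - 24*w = (w - 4)*(w^4 - 7*w^2 + 6*w) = (w - 4)*(w - 1)*(w^3 + w^2 - 6*w) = (w - 4)*(w - 2)*(w - 1)*(w^2 + 3*w) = w*(w - 4)*(w - 2)*(w - 1)*(w + 3)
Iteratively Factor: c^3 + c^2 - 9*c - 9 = (c - 3)*(c^2 + 4*c + 3) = (c - 3)*(c + 3)*(c + 1)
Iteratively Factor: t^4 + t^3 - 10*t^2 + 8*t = (t - 1)*(t^3 + 2*t^2 - 8*t) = (t - 1)*(t + 4)*(t^2 - 2*t) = t*(t - 1)*(t + 4)*(t - 2)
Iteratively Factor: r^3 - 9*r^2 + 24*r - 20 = (r - 2)*(r^2 - 7*r + 10) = (r - 2)^2*(r - 5)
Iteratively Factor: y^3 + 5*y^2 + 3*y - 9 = (y + 3)*(y^2 + 2*y - 3) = (y - 1)*(y + 3)*(y + 3)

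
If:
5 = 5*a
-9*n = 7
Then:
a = 1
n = -7/9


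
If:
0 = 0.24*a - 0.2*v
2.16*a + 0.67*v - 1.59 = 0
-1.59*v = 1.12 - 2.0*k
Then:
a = 0.54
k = 1.07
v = 0.64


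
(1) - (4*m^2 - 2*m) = -4*m^2 + 2*m + 1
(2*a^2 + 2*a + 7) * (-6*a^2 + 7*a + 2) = -12*a^4 + 2*a^3 - 24*a^2 + 53*a + 14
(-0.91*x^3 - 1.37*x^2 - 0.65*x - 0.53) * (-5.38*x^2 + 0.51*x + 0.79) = 4.8958*x^5 + 6.9065*x^4 + 2.0794*x^3 + 1.4376*x^2 - 0.7838*x - 0.4187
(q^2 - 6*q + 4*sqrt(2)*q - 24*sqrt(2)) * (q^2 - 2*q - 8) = q^4 - 8*q^3 + 4*sqrt(2)*q^3 - 32*sqrt(2)*q^2 + 4*q^2 + 16*sqrt(2)*q + 48*q + 192*sqrt(2)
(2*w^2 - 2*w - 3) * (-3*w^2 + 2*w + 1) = -6*w^4 + 10*w^3 + 7*w^2 - 8*w - 3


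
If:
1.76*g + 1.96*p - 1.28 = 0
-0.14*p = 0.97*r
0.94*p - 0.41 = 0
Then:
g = 0.24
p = 0.44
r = -0.06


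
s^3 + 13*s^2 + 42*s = s*(s + 6)*(s + 7)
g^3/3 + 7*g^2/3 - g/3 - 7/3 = (g/3 + 1/3)*(g - 1)*(g + 7)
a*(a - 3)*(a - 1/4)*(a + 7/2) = a^4 + a^3/4 - 85*a^2/8 + 21*a/8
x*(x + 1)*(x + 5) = x^3 + 6*x^2 + 5*x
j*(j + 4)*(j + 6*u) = j^3 + 6*j^2*u + 4*j^2 + 24*j*u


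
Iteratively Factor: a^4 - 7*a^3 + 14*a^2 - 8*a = (a)*(a^3 - 7*a^2 + 14*a - 8) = a*(a - 2)*(a^2 - 5*a + 4) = a*(a - 4)*(a - 2)*(a - 1)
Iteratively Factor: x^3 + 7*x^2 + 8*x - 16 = (x - 1)*(x^2 + 8*x + 16) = (x - 1)*(x + 4)*(x + 4)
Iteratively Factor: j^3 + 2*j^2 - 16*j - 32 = (j + 4)*(j^2 - 2*j - 8) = (j + 2)*(j + 4)*(j - 4)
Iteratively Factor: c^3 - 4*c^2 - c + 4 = (c - 1)*(c^2 - 3*c - 4) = (c - 1)*(c + 1)*(c - 4)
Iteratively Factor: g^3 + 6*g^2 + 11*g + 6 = (g + 3)*(g^2 + 3*g + 2) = (g + 2)*(g + 3)*(g + 1)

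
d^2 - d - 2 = (d - 2)*(d + 1)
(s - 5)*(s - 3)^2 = s^3 - 11*s^2 + 39*s - 45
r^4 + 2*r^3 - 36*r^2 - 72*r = r*(r - 6)*(r + 2)*(r + 6)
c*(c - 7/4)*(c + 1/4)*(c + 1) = c^4 - c^3/2 - 31*c^2/16 - 7*c/16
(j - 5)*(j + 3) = j^2 - 2*j - 15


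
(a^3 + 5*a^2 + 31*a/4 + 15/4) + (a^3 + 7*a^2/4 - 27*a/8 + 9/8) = 2*a^3 + 27*a^2/4 + 35*a/8 + 39/8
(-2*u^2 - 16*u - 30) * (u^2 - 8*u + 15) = -2*u^4 + 68*u^2 - 450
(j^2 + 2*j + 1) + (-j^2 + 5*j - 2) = 7*j - 1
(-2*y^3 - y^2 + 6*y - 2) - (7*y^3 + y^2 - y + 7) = -9*y^3 - 2*y^2 + 7*y - 9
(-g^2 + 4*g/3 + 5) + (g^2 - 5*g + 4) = 9 - 11*g/3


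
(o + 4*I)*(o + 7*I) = o^2 + 11*I*o - 28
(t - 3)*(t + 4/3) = t^2 - 5*t/3 - 4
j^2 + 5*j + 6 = (j + 2)*(j + 3)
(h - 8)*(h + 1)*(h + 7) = h^3 - 57*h - 56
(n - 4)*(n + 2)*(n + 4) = n^3 + 2*n^2 - 16*n - 32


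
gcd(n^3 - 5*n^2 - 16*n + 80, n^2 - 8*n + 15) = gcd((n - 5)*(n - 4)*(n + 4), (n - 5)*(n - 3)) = n - 5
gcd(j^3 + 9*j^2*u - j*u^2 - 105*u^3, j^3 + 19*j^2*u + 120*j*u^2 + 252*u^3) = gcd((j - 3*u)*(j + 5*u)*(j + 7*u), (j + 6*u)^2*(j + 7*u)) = j + 7*u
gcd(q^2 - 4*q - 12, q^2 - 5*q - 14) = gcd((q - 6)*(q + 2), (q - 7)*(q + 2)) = q + 2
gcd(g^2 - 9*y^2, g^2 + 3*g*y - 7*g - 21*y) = g + 3*y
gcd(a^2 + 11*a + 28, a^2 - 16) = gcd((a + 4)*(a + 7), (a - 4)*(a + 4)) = a + 4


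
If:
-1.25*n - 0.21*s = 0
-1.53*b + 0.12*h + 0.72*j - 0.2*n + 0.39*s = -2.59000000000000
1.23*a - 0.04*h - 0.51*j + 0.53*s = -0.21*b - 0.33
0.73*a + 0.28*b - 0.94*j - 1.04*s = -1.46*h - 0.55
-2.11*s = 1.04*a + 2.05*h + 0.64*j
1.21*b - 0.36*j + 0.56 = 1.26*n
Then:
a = 19.82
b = 13.23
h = -2.72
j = 35.51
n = 3.01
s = -17.90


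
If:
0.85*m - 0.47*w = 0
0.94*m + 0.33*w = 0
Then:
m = 0.00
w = 0.00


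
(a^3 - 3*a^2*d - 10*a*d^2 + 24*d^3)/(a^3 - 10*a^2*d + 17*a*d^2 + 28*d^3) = (a^2 + a*d - 6*d^2)/(a^2 - 6*a*d - 7*d^2)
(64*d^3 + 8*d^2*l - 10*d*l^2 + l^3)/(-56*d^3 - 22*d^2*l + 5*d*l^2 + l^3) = (-8*d + l)/(7*d + l)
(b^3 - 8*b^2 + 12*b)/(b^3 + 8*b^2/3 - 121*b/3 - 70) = 3*b*(b - 2)/(3*b^2 + 26*b + 35)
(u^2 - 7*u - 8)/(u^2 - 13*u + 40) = (u + 1)/(u - 5)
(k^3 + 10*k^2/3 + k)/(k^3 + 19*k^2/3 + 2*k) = (k + 3)/(k + 6)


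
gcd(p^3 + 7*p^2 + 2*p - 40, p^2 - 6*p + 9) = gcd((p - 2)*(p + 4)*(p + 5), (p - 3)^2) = 1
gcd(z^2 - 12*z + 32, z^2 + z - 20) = z - 4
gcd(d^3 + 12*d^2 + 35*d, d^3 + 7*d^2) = d^2 + 7*d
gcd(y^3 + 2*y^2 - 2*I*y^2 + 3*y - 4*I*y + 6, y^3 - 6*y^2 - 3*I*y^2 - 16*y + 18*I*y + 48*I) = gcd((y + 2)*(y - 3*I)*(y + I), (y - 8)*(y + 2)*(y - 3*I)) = y^2 + y*(2 - 3*I) - 6*I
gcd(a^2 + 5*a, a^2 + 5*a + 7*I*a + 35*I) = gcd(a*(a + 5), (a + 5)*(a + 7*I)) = a + 5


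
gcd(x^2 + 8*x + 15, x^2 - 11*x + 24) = 1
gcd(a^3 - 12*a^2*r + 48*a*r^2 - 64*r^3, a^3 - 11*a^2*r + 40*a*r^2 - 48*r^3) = a^2 - 8*a*r + 16*r^2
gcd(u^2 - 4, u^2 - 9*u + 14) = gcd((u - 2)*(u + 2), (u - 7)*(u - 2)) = u - 2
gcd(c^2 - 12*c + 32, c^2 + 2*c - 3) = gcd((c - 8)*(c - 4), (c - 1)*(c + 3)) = 1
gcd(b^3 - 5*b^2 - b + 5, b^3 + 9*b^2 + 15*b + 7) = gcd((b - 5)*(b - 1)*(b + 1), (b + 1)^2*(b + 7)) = b + 1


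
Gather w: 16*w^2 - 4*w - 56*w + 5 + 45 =16*w^2 - 60*w + 50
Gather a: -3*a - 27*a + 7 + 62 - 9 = 60 - 30*a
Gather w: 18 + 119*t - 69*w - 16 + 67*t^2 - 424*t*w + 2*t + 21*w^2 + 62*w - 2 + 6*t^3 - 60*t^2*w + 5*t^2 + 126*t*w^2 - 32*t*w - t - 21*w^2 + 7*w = 6*t^3 + 72*t^2 + 126*t*w^2 + 120*t + w*(-60*t^2 - 456*t)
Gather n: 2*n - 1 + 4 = 2*n + 3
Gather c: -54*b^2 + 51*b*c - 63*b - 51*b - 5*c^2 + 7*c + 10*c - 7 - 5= -54*b^2 - 114*b - 5*c^2 + c*(51*b + 17) - 12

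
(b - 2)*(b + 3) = b^2 + b - 6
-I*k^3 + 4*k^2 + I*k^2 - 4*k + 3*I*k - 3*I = (k + I)*(k + 3*I)*(-I*k + I)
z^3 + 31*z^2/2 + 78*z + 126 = (z + 7/2)*(z + 6)^2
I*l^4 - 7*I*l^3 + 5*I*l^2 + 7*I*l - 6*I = (l - 6)*(l - 1)*(l + 1)*(I*l - I)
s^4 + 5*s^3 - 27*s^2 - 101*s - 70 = (s - 5)*(s + 1)*(s + 2)*(s + 7)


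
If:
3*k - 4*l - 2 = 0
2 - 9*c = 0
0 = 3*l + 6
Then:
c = 2/9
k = -2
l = -2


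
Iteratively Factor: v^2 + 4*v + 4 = (v + 2)*(v + 2)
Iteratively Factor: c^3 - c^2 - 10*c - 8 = (c + 1)*(c^2 - 2*c - 8) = (c - 4)*(c + 1)*(c + 2)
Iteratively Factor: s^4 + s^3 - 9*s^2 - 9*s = (s + 1)*(s^3 - 9*s) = (s + 1)*(s + 3)*(s^2 - 3*s) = (s - 3)*(s + 1)*(s + 3)*(s)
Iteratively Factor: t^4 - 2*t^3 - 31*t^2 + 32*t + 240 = (t - 4)*(t^3 + 2*t^2 - 23*t - 60) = (t - 4)*(t + 3)*(t^2 - t - 20) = (t - 5)*(t - 4)*(t + 3)*(t + 4)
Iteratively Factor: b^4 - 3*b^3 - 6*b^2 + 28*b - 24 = (b - 2)*(b^3 - b^2 - 8*b + 12) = (b - 2)^2*(b^2 + b - 6) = (b - 2)^3*(b + 3)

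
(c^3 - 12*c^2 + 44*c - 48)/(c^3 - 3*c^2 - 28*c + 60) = (c - 4)/(c + 5)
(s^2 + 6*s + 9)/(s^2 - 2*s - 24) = (s^2 + 6*s + 9)/(s^2 - 2*s - 24)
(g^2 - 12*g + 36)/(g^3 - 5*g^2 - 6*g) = (g - 6)/(g*(g + 1))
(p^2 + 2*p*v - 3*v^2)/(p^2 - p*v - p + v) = (p + 3*v)/(p - 1)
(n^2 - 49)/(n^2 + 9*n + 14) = (n - 7)/(n + 2)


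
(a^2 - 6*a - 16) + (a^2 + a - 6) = 2*a^2 - 5*a - 22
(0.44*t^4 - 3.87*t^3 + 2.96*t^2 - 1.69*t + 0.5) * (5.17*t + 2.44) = 2.2748*t^5 - 18.9343*t^4 + 5.8604*t^3 - 1.5149*t^2 - 1.5386*t + 1.22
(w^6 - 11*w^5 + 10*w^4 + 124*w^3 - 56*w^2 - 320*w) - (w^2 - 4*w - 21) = w^6 - 11*w^5 + 10*w^4 + 124*w^3 - 57*w^2 - 316*w + 21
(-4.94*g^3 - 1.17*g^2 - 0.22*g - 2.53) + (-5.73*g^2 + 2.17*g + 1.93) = -4.94*g^3 - 6.9*g^2 + 1.95*g - 0.6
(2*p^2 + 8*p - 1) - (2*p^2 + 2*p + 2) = 6*p - 3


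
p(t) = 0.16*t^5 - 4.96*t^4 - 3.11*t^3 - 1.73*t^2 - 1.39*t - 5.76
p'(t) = 0.8*t^4 - 19.84*t^3 - 9.33*t^2 - 3.46*t - 1.39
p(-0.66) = -5.66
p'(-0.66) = 2.69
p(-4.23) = -1600.10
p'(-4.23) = 1604.06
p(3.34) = -696.33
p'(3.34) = -756.70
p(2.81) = -373.55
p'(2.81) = -475.12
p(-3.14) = -453.18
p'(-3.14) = 609.48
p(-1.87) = -53.18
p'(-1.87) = 111.97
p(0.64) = -8.99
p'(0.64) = -12.49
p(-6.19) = -8061.75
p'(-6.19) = 5542.62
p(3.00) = -472.35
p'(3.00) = -566.62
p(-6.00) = -7060.26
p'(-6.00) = 5005.73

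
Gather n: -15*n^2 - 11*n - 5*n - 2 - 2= -15*n^2 - 16*n - 4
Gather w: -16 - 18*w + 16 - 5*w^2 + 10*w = -5*w^2 - 8*w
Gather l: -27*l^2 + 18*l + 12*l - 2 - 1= -27*l^2 + 30*l - 3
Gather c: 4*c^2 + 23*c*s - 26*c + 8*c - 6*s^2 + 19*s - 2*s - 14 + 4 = 4*c^2 + c*(23*s - 18) - 6*s^2 + 17*s - 10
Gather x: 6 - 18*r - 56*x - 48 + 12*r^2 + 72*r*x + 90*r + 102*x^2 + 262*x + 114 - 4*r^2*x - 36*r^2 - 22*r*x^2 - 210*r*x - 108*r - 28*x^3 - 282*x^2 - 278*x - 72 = -24*r^2 - 36*r - 28*x^3 + x^2*(-22*r - 180) + x*(-4*r^2 - 138*r - 72)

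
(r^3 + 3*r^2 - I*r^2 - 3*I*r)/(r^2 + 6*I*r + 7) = r*(r + 3)/(r + 7*I)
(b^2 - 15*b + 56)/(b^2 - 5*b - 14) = (b - 8)/(b + 2)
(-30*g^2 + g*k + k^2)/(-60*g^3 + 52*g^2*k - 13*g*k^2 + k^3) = (6*g + k)/(12*g^2 - 8*g*k + k^2)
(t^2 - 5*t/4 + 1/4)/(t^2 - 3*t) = (4*t^2 - 5*t + 1)/(4*t*(t - 3))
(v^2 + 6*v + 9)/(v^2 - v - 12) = (v + 3)/(v - 4)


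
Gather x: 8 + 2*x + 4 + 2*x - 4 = 4*x + 8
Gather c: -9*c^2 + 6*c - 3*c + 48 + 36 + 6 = -9*c^2 + 3*c + 90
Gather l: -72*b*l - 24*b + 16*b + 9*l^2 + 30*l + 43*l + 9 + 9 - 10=-8*b + 9*l^2 + l*(73 - 72*b) + 8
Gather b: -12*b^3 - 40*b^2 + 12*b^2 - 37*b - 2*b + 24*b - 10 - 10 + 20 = -12*b^3 - 28*b^2 - 15*b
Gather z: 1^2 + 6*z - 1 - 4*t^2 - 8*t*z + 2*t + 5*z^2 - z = -4*t^2 + 2*t + 5*z^2 + z*(5 - 8*t)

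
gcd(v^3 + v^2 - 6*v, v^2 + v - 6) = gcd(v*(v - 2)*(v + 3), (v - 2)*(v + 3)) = v^2 + v - 6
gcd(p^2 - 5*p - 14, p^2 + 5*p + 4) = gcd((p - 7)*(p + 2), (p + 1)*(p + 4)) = 1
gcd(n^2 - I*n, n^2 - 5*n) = n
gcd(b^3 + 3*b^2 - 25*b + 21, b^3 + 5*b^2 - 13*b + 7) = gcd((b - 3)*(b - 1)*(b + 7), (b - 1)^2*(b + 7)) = b^2 + 6*b - 7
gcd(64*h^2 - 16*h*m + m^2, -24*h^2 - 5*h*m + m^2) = 8*h - m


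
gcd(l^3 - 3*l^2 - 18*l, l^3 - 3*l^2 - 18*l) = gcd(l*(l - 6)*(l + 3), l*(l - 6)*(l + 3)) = l^3 - 3*l^2 - 18*l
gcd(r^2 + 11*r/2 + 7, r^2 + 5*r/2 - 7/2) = r + 7/2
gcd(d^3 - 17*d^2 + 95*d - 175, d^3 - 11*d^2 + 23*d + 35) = d^2 - 12*d + 35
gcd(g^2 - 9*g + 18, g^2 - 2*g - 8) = 1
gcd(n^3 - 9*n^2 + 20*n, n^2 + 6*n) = n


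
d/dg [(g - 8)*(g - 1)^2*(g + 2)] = 4*g^3 - 24*g^2 - 6*g + 26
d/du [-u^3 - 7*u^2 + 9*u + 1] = -3*u^2 - 14*u + 9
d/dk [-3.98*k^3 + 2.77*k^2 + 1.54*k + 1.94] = -11.94*k^2 + 5.54*k + 1.54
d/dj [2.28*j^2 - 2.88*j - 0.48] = 4.56*j - 2.88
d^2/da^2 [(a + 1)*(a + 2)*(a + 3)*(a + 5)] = 12*a^2 + 66*a + 82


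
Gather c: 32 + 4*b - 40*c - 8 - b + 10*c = 3*b - 30*c + 24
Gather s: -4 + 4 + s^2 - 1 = s^2 - 1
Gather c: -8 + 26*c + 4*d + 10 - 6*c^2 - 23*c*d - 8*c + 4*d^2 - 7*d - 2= -6*c^2 + c*(18 - 23*d) + 4*d^2 - 3*d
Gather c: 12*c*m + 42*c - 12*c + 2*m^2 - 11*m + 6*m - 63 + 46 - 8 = c*(12*m + 30) + 2*m^2 - 5*m - 25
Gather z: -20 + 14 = -6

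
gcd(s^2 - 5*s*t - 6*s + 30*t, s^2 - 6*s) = s - 6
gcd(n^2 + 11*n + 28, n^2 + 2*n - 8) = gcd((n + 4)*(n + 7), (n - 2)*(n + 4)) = n + 4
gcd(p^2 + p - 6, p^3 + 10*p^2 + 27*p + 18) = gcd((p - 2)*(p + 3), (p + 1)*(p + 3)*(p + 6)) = p + 3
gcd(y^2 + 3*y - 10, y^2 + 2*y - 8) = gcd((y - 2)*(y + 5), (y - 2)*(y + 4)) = y - 2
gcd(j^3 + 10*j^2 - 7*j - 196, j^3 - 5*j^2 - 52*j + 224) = j^2 + 3*j - 28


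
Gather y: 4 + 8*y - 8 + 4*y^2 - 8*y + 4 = 4*y^2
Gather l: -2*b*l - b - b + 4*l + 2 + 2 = -2*b + l*(4 - 2*b) + 4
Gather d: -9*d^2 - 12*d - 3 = -9*d^2 - 12*d - 3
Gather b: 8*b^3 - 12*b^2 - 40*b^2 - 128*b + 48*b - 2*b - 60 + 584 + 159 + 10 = 8*b^3 - 52*b^2 - 82*b + 693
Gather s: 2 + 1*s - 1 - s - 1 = 0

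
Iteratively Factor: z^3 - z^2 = (z)*(z^2 - z) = z^2*(z - 1)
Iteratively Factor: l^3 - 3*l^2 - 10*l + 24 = (l + 3)*(l^2 - 6*l + 8) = (l - 2)*(l + 3)*(l - 4)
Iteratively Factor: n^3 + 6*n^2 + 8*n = (n + 2)*(n^2 + 4*n) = (n + 2)*(n + 4)*(n)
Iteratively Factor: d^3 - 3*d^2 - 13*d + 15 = (d - 1)*(d^2 - 2*d - 15) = (d - 1)*(d + 3)*(d - 5)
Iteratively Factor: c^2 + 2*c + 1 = (c + 1)*(c + 1)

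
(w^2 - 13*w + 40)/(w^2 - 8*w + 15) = (w - 8)/(w - 3)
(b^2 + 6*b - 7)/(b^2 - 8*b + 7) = (b + 7)/(b - 7)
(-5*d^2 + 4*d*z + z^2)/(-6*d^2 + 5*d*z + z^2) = (5*d + z)/(6*d + z)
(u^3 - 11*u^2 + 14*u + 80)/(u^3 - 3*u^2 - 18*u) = (-u^3 + 11*u^2 - 14*u - 80)/(u*(-u^2 + 3*u + 18))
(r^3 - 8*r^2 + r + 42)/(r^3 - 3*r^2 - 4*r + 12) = (r - 7)/(r - 2)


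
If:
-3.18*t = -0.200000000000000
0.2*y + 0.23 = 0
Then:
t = 0.06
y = -1.15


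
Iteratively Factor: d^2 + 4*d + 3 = (d + 1)*(d + 3)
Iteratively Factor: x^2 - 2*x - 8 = (x + 2)*(x - 4)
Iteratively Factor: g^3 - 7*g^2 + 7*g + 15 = (g - 3)*(g^2 - 4*g - 5) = (g - 5)*(g - 3)*(g + 1)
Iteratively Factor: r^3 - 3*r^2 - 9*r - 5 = (r + 1)*(r^2 - 4*r - 5) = (r + 1)^2*(r - 5)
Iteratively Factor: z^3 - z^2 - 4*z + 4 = (z + 2)*(z^2 - 3*z + 2) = (z - 2)*(z + 2)*(z - 1)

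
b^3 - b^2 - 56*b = b*(b - 8)*(b + 7)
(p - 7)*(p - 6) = p^2 - 13*p + 42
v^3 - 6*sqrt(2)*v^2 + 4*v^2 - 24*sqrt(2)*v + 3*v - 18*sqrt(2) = (v + 1)*(v + 3)*(v - 6*sqrt(2))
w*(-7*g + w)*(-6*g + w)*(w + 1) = 42*g^2*w^2 + 42*g^2*w - 13*g*w^3 - 13*g*w^2 + w^4 + w^3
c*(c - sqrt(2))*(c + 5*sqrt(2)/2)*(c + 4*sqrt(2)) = c^4 + 11*sqrt(2)*c^3/2 + 7*c^2 - 20*sqrt(2)*c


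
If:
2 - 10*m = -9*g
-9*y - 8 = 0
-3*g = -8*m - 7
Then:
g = -43/21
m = -23/14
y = -8/9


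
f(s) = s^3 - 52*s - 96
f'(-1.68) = -43.53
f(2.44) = -208.35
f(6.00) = -192.00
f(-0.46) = -72.18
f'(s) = 3*s^2 - 52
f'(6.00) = 56.00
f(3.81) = -238.81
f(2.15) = -197.86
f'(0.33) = -51.67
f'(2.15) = -38.13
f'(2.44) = -34.14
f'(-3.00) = -25.00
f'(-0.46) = -51.37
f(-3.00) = 33.00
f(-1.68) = -13.38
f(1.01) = -147.49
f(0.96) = -145.04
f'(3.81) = -8.45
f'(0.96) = -49.24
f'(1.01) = -48.94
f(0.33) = -113.12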